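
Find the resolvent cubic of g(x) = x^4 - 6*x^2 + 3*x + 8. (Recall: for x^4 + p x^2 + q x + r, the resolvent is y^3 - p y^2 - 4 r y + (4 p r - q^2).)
h(y) = y^3 + 6*y^2 - 32*y - 201

Identify coefficients: p = -6, q = 3, r = 8.
Plug into h(y) = y^3 - p y^2 - 4 r y + (4 p r - q^2):
  h(y) = y^3 - (-6) y^2 - 4*(8) y + (4*(-6)*(8) - (3)^2)
       = y^3 + (6) y^2 + (-32) y + (-201).
Simplifying: h(y) = y^3 + 6*y^2 - 32*y - 201.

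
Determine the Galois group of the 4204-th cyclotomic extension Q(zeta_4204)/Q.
|Gal(Q(zeta_4204)/Q)| = phi(4204) = 2100; group ≅ (Z/4204Z)^* ≅ Z/2Z × Z/1050Z

The n-th cyclotomic polynomial Φ_4204(x) is the minimal polynomial of zeta_4204 over Q and has degree phi(4204) = 2100. So Q(zeta_4204) is a degree-2100 Galois extension with Galois group (Z/4204Z)^*. By CRT, (Z/4204Z)^* ≅ (Z/4Z)^* × (Z/1051Z)^*. Each prime-power unit group is (Z/4Z)^* ≅ Z/2Z; (Z/1051Z)^* ≅ Z/1050Z. Hence Gal(Q(zeta_4204)/Q) ≅ Z/2Z × Z/1050Z.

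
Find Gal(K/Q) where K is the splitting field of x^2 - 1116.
Gal(K/Q) = Z/2Z (cyclic of order 2)

x^2 - 1116 is irreducible over Q since 1116 is not a rational square. The splitting field Q(sqrt(1116)) has degree 2 over Q, and its unique nontrivial automorphism is sqrt(1116) ↦ -sqrt(1116). Hence Gal(Q(sqrt(1116))/Q) = Z/2Z.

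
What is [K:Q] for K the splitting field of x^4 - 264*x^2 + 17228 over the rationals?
[K:Q] = 4

f factors as (x^2 - 146)(x^2 - 118); the splitting field is K = Q(sqrt(146), sqrt(118)). Since 146, 118, and 17228 are all non-squares in Q, the three subfields Q(sqrt(146)), Q(sqrt(118)), Q(sqrt(17228)) are distinct degree-2 extensions, so [K:Q] = 4 (Klein four Galois group).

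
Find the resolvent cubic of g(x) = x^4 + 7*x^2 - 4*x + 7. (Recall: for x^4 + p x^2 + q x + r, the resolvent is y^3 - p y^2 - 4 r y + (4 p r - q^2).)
h(y) = y^3 - 7*y^2 - 28*y + 180

Identify coefficients: p = 7, q = -4, r = 7.
Plug into h(y) = y^3 - p y^2 - 4 r y + (4 p r - q^2):
  h(y) = y^3 - (7) y^2 - 4*(7) y + (4*(7)*(7) - (-4)^2)
       = y^3 + (-7) y^2 + (-28) y + (180).
Simplifying: h(y) = y^3 - 7*y^2 - 28*y + 180.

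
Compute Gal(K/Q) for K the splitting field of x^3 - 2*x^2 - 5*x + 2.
Gal(K/Q) = S_3 (symmetric group of order 6)

Compute the discriminant of x^3 + (-2)*x^2 + (-5)*x + (2): Δ = 916. Since Δ is not a rational square, the Galois group is not contained in A_3; it must be the full S_3 (irreducibility of the cubic rules out anything smaller).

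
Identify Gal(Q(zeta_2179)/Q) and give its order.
|Gal(Q(zeta_2179)/Q)| = phi(2179) = 2178; group ≅ (Z/2179Z)^* ≅ Z/2178Z

The n-th cyclotomic polynomial Φ_2179(x) is the minimal polynomial of zeta_2179 over Q and has degree phi(2179) = 2178. So Q(zeta_2179) is a degree-2178 Galois extension with Galois group (Z/2179Z)^*. (Z/2179Z)^* is cyclic since 2179 is an odd prime power (or 4). Hence Gal(Q(zeta_2179)/Q) ≅ Z/2178Z.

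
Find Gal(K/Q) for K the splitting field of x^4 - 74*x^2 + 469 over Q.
Gal(K/Q) = V_4 (Klein four-group, Z/2Z × Z/2Z)

f factors as (x^2 - 67)(x^2 - 7), so the splitting field is K = Q(sqrt(67), sqrt(7)). The elements 67, 7, 469 are all non-squares in Q, so sqrt(67) and sqrt(7) generate independent quadratic extensions. Thus [K:Q] = 4 and Gal(K/Q) is generated by the two order-2 automorphisms sqrt(67) ↦ -sqrt(67) and sqrt(7) ↦ -sqrt(7), giving V_4.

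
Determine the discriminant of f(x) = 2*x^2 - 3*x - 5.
Δ = 49

For a quadratic a x^2 + b x + c the discriminant is Δ = b^2 - 4ac = (-3)^2 - 4*(2)*(-5) = 9 - (-40) = 49.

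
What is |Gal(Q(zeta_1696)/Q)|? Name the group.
|Gal(Q(zeta_1696)/Q)| = phi(1696) = 832; group ≅ (Z/1696Z)^* ≅ Z/2Z × Z/8Z × Z/52Z

The n-th cyclotomic polynomial Φ_1696(x) is the minimal polynomial of zeta_1696 over Q and has degree phi(1696) = 832. So Q(zeta_1696) is a degree-832 Galois extension with Galois group (Z/1696Z)^*. By CRT, (Z/1696Z)^* ≅ (Z/32Z)^* × (Z/53Z)^*. Each prime-power unit group is (Z/32Z)^* ≅ Z/2Z × Z/8Z; (Z/53Z)^* ≅ Z/52Z. Hence Gal(Q(zeta_1696)/Q) ≅ Z/2Z × Z/8Z × Z/52Z.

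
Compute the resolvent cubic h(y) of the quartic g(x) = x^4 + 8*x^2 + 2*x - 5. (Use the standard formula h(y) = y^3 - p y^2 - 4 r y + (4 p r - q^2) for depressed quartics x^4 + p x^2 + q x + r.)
h(y) = y^3 - 8*y^2 + 20*y - 164

Identify coefficients: p = 8, q = 2, r = -5.
Plug into h(y) = y^3 - p y^2 - 4 r y + (4 p r - q^2):
  h(y) = y^3 - (8) y^2 - 4*(-5) y + (4*(8)*(-5) - (2)^2)
       = y^3 + (-8) y^2 + (20) y + (-164).
Simplifying: h(y) = y^3 - 8*y^2 + 20*y - 164.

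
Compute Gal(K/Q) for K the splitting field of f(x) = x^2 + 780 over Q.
Gal(K/Q) = Z/2Z (cyclic of order 2)

x^2 + 780 is irreducible over Q since -780 is not a rational square. The splitting field Q(sqrt(-780)) has degree 2 over Q, and its unique nontrivial automorphism is sqrt(-780) ↦ -sqrt(-780). Hence Gal(Q(sqrt(-780))/Q) = Z/2Z.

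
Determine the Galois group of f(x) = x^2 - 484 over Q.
Gal(K/Q) = trivial group (order 1)

x^2 - 484 factors as (x - 22)(x + 22) over Q, so its splitting field is Q itself and the Galois group is trivial.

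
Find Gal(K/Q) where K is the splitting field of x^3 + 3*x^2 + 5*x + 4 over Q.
Gal(K/Q) = S_3 (symmetric group of order 6)

Compute the discriminant of x^3 + (3)*x^2 + (5)*x + (4): Δ = -59. Since Δ is not a rational square, the Galois group is not contained in A_3; it must be the full S_3 (irreducibility of the cubic rules out anything smaller).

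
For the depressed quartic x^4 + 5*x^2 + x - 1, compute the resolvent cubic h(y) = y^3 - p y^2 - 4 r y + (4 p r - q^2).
h(y) = y^3 - 5*y^2 + 4*y - 21

Identify coefficients: p = 5, q = 1, r = -1.
Plug into h(y) = y^3 - p y^2 - 4 r y + (4 p r - q^2):
  h(y) = y^3 - (5) y^2 - 4*(-1) y + (4*(5)*(-1) - (1)^2)
       = y^3 + (-5) y^2 + (4) y + (-21).
Simplifying: h(y) = y^3 - 5*y^2 + 4*y - 21.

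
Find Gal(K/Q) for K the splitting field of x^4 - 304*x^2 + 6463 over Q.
Gal(K/Q) = V_4 (Klein four-group, Z/2Z × Z/2Z)

f factors as (x^2 - 281)(x^2 - 23), so the splitting field is K = Q(sqrt(281), sqrt(23)). The elements 281, 23, 6463 are all non-squares in Q, so sqrt(281) and sqrt(23) generate independent quadratic extensions. Thus [K:Q] = 4 and Gal(K/Q) is generated by the two order-2 automorphisms sqrt(281) ↦ -sqrt(281) and sqrt(23) ↦ -sqrt(23), giving V_4.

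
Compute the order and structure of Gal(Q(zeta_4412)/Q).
|Gal(Q(zeta_4412)/Q)| = phi(4412) = 2204; group ≅ (Z/4412Z)^* ≅ Z/2Z × Z/1102Z

The n-th cyclotomic polynomial Φ_4412(x) is the minimal polynomial of zeta_4412 over Q and has degree phi(4412) = 2204. So Q(zeta_4412) is a degree-2204 Galois extension with Galois group (Z/4412Z)^*. By CRT, (Z/4412Z)^* ≅ (Z/4Z)^* × (Z/1103Z)^*. Each prime-power unit group is (Z/4Z)^* ≅ Z/2Z; (Z/1103Z)^* ≅ Z/1102Z. Hence Gal(Q(zeta_4412)/Q) ≅ Z/2Z × Z/1102Z.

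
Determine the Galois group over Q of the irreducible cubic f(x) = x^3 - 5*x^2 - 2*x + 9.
Gal(K/Q) = S_3 (symmetric group of order 6)

Compute the discriminant of x^3 + (-5)*x^2 + (-2)*x + (9): Δ = 4065. Since Δ is not a rational square, the Galois group is not contained in A_3; it must be the full S_3 (irreducibility of the cubic rules out anything smaller).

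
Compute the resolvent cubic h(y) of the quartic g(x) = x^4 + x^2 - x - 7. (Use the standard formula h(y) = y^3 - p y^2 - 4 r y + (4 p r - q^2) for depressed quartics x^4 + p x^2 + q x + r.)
h(y) = y^3 - y^2 + 28*y - 29

Identify coefficients: p = 1, q = -1, r = -7.
Plug into h(y) = y^3 - p y^2 - 4 r y + (4 p r - q^2):
  h(y) = y^3 - (1) y^2 - 4*(-7) y + (4*(1)*(-7) - (-1)^2)
       = y^3 + (-1) y^2 + (28) y + (-29).
Simplifying: h(y) = y^3 - y^2 + 28*y - 29.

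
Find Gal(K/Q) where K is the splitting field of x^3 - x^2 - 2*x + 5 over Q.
Gal(K/Q) = S_3 (symmetric group of order 6)

Compute the discriminant of x^3 + (-1)*x^2 + (-2)*x + (5): Δ = -439. Since Δ is not a rational square, the Galois group is not contained in A_3; it must be the full S_3 (irreducibility of the cubic rules out anything smaller).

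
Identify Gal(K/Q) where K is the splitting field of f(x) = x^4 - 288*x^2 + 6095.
Gal(K/Q) = V_4 (Klein four-group, Z/2Z × Z/2Z)

f factors as (x^2 - 265)(x^2 - 23), so the splitting field is K = Q(sqrt(265), sqrt(23)). The elements 265, 23, 6095 are all non-squares in Q, so sqrt(265) and sqrt(23) generate independent quadratic extensions. Thus [K:Q] = 4 and Gal(K/Q) is generated by the two order-2 automorphisms sqrt(265) ↦ -sqrt(265) and sqrt(23) ↦ -sqrt(23), giving V_4.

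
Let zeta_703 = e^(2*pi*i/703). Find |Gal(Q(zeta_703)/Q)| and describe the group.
|Gal(Q(zeta_703)/Q)| = phi(703) = 648; group ≅ (Z/703Z)^* ≅ Z/18Z × Z/36Z

The n-th cyclotomic polynomial Φ_703(x) is the minimal polynomial of zeta_703 over Q and has degree phi(703) = 648. So Q(zeta_703) is a degree-648 Galois extension with Galois group (Z/703Z)^*. By CRT, (Z/703Z)^* ≅ (Z/19Z)^* × (Z/37Z)^*. Each prime-power unit group is (Z/19Z)^* ≅ Z/18Z; (Z/37Z)^* ≅ Z/36Z. Hence Gal(Q(zeta_703)/Q) ≅ Z/18Z × Z/36Z.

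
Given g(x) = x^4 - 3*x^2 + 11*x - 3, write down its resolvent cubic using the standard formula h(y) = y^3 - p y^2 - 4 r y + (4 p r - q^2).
h(y) = y^3 + 3*y^2 + 12*y - 85

Identify coefficients: p = -3, q = 11, r = -3.
Plug into h(y) = y^3 - p y^2 - 4 r y + (4 p r - q^2):
  h(y) = y^3 - (-3) y^2 - 4*(-3) y + (4*(-3)*(-3) - (11)^2)
       = y^3 + (3) y^2 + (12) y + (-85).
Simplifying: h(y) = y^3 + 3*y^2 + 12*y - 85.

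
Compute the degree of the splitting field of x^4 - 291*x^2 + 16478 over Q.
[K:Q] = 4

f factors as (x^2 - 77)(x^2 - 214); the splitting field is K = Q(sqrt(77), sqrt(214)). Since 77, 214, and 16478 are all non-squares in Q, the three subfields Q(sqrt(77)), Q(sqrt(214)), Q(sqrt(16478)) are distinct degree-2 extensions, so [K:Q] = 4 (Klein four Galois group).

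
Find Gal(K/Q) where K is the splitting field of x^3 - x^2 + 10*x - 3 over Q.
Gal(K/Q) = S_3 (symmetric group of order 6)

Compute the discriminant of x^3 + (-1)*x^2 + (10)*x + (-3): Δ = -3615. Since Δ is not a rational square, the Galois group is not contained in A_3; it must be the full S_3 (irreducibility of the cubic rules out anything smaller).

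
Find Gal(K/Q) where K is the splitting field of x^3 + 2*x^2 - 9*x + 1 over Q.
Gal(K/Q) = S_3 (symmetric group of order 6)

Compute the discriminant of x^3 + (2)*x^2 + (-9)*x + (1): Δ = 2857. Since Δ is not a rational square, the Galois group is not contained in A_3; it must be the full S_3 (irreducibility of the cubic rules out anything smaller).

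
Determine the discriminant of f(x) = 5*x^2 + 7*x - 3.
Δ = 109

For a quadratic a x^2 + b x + c the discriminant is Δ = b^2 - 4ac = (7)^2 - 4*(5)*(-3) = 49 - (-60) = 109.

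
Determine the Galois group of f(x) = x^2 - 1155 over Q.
Gal(K/Q) = Z/2Z (cyclic of order 2)

x^2 - 1155 is irreducible over Q since 1155 is not a rational square. The splitting field Q(sqrt(1155)) has degree 2 over Q, and its unique nontrivial automorphism is sqrt(1155) ↦ -sqrt(1155). Hence Gal(Q(sqrt(1155))/Q) = Z/2Z.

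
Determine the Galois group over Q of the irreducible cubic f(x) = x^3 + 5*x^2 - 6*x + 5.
Gal(K/Q) = S_3 (symmetric group of order 6)

Compute the discriminant of x^3 + (5)*x^2 + (-6)*x + (5): Δ = -4111. Since Δ is not a rational square, the Galois group is not contained in A_3; it must be the full S_3 (irreducibility of the cubic rules out anything smaller).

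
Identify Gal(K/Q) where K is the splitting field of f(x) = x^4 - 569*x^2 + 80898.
Gal(K/Q) = V_4 (Klein four-group, Z/2Z × Z/2Z)

f factors as (x^2 - 278)(x^2 - 291), so the splitting field is K = Q(sqrt(278), sqrt(291)). The elements 278, 291, 80898 are all non-squares in Q, so sqrt(278) and sqrt(291) generate independent quadratic extensions. Thus [K:Q] = 4 and Gal(K/Q) is generated by the two order-2 automorphisms sqrt(278) ↦ -sqrt(278) and sqrt(291) ↦ -sqrt(291), giving V_4.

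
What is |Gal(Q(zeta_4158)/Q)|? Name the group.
|Gal(Q(zeta_4158)/Q)| = phi(4158) = 1080; group ≅ (Z/4158Z)^* ≅ Z/6Z × Z/10Z × Z/18Z

The n-th cyclotomic polynomial Φ_4158(x) is the minimal polynomial of zeta_4158 over Q and has degree phi(4158) = 1080. So Q(zeta_4158) is a degree-1080 Galois extension with Galois group (Z/4158Z)^*. By CRT, (Z/4158Z)^* ≅ (Z/2Z)^* × (Z/27Z)^* × (Z/7Z)^* × (Z/11Z)^*. Each prime-power unit group is (Z/2Z)^* ≅ trivial group (order 1); (Z/27Z)^* ≅ Z/18Z; (Z/7Z)^* ≅ Z/6Z; (Z/11Z)^* ≅ Z/10Z. Hence Gal(Q(zeta_4158)/Q) ≅ Z/6Z × Z/10Z × Z/18Z.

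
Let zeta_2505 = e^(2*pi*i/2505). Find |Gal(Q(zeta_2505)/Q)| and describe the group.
|Gal(Q(zeta_2505)/Q)| = phi(2505) = 1328; group ≅ (Z/2505Z)^* ≅ Z/2Z × Z/4Z × Z/166Z

The n-th cyclotomic polynomial Φ_2505(x) is the minimal polynomial of zeta_2505 over Q and has degree phi(2505) = 1328. So Q(zeta_2505) is a degree-1328 Galois extension with Galois group (Z/2505Z)^*. By CRT, (Z/2505Z)^* ≅ (Z/3Z)^* × (Z/5Z)^* × (Z/167Z)^*. Each prime-power unit group is (Z/3Z)^* ≅ Z/2Z; (Z/5Z)^* ≅ Z/4Z; (Z/167Z)^* ≅ Z/166Z. Hence Gal(Q(zeta_2505)/Q) ≅ Z/2Z × Z/4Z × Z/166Z.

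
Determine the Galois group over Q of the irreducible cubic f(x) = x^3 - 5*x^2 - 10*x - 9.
Gal(K/Q) = S_3 (symmetric group of order 6)

Compute the discriminant of x^3 + (-5)*x^2 + (-10)*x + (-9): Δ = -8287. Since Δ is not a rational square, the Galois group is not contained in A_3; it must be the full S_3 (irreducibility of the cubic rules out anything smaller).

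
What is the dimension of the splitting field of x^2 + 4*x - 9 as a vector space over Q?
[K:Q] = 2

The discriminant of x^2 + (4)*x + (-9) is b^2 - 4c = 16 - (-36) = 52. Since 52 is not a perfect square in Q, the polynomial is irreducible over Q. Its two roots generate a degree-2 extension, so [K:Q] = 2.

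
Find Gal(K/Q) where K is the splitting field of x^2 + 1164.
Gal(K/Q) = Z/2Z (cyclic of order 2)

x^2 + 1164 is irreducible over Q since -1164 is not a rational square. The splitting field Q(sqrt(-1164)) has degree 2 over Q, and its unique nontrivial automorphism is sqrt(-1164) ↦ -sqrt(-1164). Hence Gal(Q(sqrt(-1164))/Q) = Z/2Z.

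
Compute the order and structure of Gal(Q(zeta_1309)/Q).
|Gal(Q(zeta_1309)/Q)| = phi(1309) = 960; group ≅ (Z/1309Z)^* ≅ Z/6Z × Z/10Z × Z/16Z

The n-th cyclotomic polynomial Φ_1309(x) is the minimal polynomial of zeta_1309 over Q and has degree phi(1309) = 960. So Q(zeta_1309) is a degree-960 Galois extension with Galois group (Z/1309Z)^*. By CRT, (Z/1309Z)^* ≅ (Z/7Z)^* × (Z/11Z)^* × (Z/17Z)^*. Each prime-power unit group is (Z/7Z)^* ≅ Z/6Z; (Z/11Z)^* ≅ Z/10Z; (Z/17Z)^* ≅ Z/16Z. Hence Gal(Q(zeta_1309)/Q) ≅ Z/6Z × Z/10Z × Z/16Z.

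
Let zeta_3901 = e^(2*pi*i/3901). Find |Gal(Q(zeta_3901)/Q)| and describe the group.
|Gal(Q(zeta_3901)/Q)| = phi(3901) = 3772; group ≅ (Z/3901Z)^* ≅ Z/46Z × Z/82Z

The n-th cyclotomic polynomial Φ_3901(x) is the minimal polynomial of zeta_3901 over Q and has degree phi(3901) = 3772. So Q(zeta_3901) is a degree-3772 Galois extension with Galois group (Z/3901Z)^*. By CRT, (Z/3901Z)^* ≅ (Z/47Z)^* × (Z/83Z)^*. Each prime-power unit group is (Z/47Z)^* ≅ Z/46Z; (Z/83Z)^* ≅ Z/82Z. Hence Gal(Q(zeta_3901)/Q) ≅ Z/46Z × Z/82Z.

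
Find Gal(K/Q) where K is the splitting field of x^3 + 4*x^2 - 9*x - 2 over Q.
Gal(K/Q) = S_3 (symmetric group of order 6)

Compute the discriminant of x^3 + (4)*x^2 + (-9)*x + (-2): Δ = 5912. Since Δ is not a rational square, the Galois group is not contained in A_3; it must be the full S_3 (irreducibility of the cubic rules out anything smaller).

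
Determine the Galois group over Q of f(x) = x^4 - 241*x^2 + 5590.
Gal(K/Q) = V_4 (Klein four-group, Z/2Z × Z/2Z)

f factors as (x^2 - 26)(x^2 - 215), so the splitting field is K = Q(sqrt(26), sqrt(215)). The elements 26, 215, 5590 are all non-squares in Q, so sqrt(26) and sqrt(215) generate independent quadratic extensions. Thus [K:Q] = 4 and Gal(K/Q) is generated by the two order-2 automorphisms sqrt(26) ↦ -sqrt(26) and sqrt(215) ↦ -sqrt(215), giving V_4.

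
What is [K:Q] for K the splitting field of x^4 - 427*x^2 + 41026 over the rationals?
[K:Q] = 4

f factors as (x^2 - 281)(x^2 - 146); the splitting field is K = Q(sqrt(281), sqrt(146)). Since 281, 146, and 41026 are all non-squares in Q, the three subfields Q(sqrt(281)), Q(sqrt(146)), Q(sqrt(41026)) are distinct degree-2 extensions, so [K:Q] = 4 (Klein four Galois group).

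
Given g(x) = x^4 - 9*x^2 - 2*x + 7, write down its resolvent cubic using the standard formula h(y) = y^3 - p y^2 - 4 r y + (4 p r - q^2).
h(y) = y^3 + 9*y^2 - 28*y - 256

Identify coefficients: p = -9, q = -2, r = 7.
Plug into h(y) = y^3 - p y^2 - 4 r y + (4 p r - q^2):
  h(y) = y^3 - (-9) y^2 - 4*(7) y + (4*(-9)*(7) - (-2)^2)
       = y^3 + (9) y^2 + (-28) y + (-256).
Simplifying: h(y) = y^3 + 9*y^2 - 28*y - 256.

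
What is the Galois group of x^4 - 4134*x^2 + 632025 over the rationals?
Gal(K/Q) = Z/2Z (cyclic of order 2)

f factors as (x^2 - 159)(x^2 - 3975), so the splitting field is K = Q(sqrt(159), sqrt(3975)). The squarefree part of 159 is 159 and the squarefree part of 3975 is also 159, so sqrt(159) and sqrt(3975) are both rational multiples of sqrt(159). Hence Q(sqrt(159)) = Q(sqrt(3975)) = Q(sqrt(159)), and the splitting field collapses to a single degree-2 extension with Galois group Z/2Z.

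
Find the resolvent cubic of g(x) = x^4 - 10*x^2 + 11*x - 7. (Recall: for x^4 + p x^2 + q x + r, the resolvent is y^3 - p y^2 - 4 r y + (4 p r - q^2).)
h(y) = y^3 + 10*y^2 + 28*y + 159

Identify coefficients: p = -10, q = 11, r = -7.
Plug into h(y) = y^3 - p y^2 - 4 r y + (4 p r - q^2):
  h(y) = y^3 - (-10) y^2 - 4*(-7) y + (4*(-10)*(-7) - (11)^2)
       = y^3 + (10) y^2 + (28) y + (159).
Simplifying: h(y) = y^3 + 10*y^2 + 28*y + 159.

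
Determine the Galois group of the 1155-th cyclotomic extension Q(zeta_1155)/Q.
|Gal(Q(zeta_1155)/Q)| = phi(1155) = 480; group ≅ (Z/1155Z)^* ≅ Z/2Z × Z/4Z × Z/6Z × Z/10Z

The n-th cyclotomic polynomial Φ_1155(x) is the minimal polynomial of zeta_1155 over Q and has degree phi(1155) = 480. So Q(zeta_1155) is a degree-480 Galois extension with Galois group (Z/1155Z)^*. By CRT, (Z/1155Z)^* ≅ (Z/3Z)^* × (Z/5Z)^* × (Z/7Z)^* × (Z/11Z)^*. Each prime-power unit group is (Z/3Z)^* ≅ Z/2Z; (Z/5Z)^* ≅ Z/4Z; (Z/7Z)^* ≅ Z/6Z; (Z/11Z)^* ≅ Z/10Z. Hence Gal(Q(zeta_1155)/Q) ≅ Z/2Z × Z/4Z × Z/6Z × Z/10Z.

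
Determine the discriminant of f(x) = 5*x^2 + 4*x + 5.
Δ = -84

For a quadratic a x^2 + b x + c the discriminant is Δ = b^2 - 4ac = (4)^2 - 4*(5)*(5) = 16 - (100) = -84.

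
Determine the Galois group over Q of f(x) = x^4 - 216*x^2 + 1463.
Gal(K/Q) = V_4 (Klein four-group, Z/2Z × Z/2Z)

f factors as (x^2 - 7)(x^2 - 209), so the splitting field is K = Q(sqrt(7), sqrt(209)). The elements 7, 209, 1463 are all non-squares in Q, so sqrt(7) and sqrt(209) generate independent quadratic extensions. Thus [K:Q] = 4 and Gal(K/Q) is generated by the two order-2 automorphisms sqrt(7) ↦ -sqrt(7) and sqrt(209) ↦ -sqrt(209), giving V_4.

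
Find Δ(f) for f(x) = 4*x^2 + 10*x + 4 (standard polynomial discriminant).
Δ = 36

For a quadratic a x^2 + b x + c the discriminant is Δ = b^2 - 4ac = (10)^2 - 4*(4)*(4) = 100 - (64) = 36.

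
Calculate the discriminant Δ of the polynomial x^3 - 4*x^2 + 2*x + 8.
Δ = -800

For x^3 + a x^2 + b x + c the discriminant is Δ = 18 a b c - 4 a^3 c + a^2 b^2 - 4 b^3 - 27 c^2.
Plug a = -4, b = 2, c = 8:
  18*(-4)*(2)*(8) - 4*(-4)^3*(8) + (-4)^2*(2)^2 - 4*(2)^3 - 27*(8)^2
  = -1152 + (2048) + 64 + (-32) + (-1728)
  = -800.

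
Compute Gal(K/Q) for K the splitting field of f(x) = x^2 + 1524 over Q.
Gal(K/Q) = Z/2Z (cyclic of order 2)

x^2 + 1524 is irreducible over Q since -1524 is not a rational square. The splitting field Q(sqrt(-1524)) has degree 2 over Q, and its unique nontrivial automorphism is sqrt(-1524) ↦ -sqrt(-1524). Hence Gal(Q(sqrt(-1524))/Q) = Z/2Z.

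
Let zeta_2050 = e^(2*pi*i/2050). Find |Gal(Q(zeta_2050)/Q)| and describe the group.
|Gal(Q(zeta_2050)/Q)| = phi(2050) = 800; group ≅ (Z/2050Z)^* ≅ Z/20Z × Z/40Z

The n-th cyclotomic polynomial Φ_2050(x) is the minimal polynomial of zeta_2050 over Q and has degree phi(2050) = 800. So Q(zeta_2050) is a degree-800 Galois extension with Galois group (Z/2050Z)^*. By CRT, (Z/2050Z)^* ≅ (Z/2Z)^* × (Z/25Z)^* × (Z/41Z)^*. Each prime-power unit group is (Z/2Z)^* ≅ trivial group (order 1); (Z/25Z)^* ≅ Z/20Z; (Z/41Z)^* ≅ Z/40Z. Hence Gal(Q(zeta_2050)/Q) ≅ Z/20Z × Z/40Z.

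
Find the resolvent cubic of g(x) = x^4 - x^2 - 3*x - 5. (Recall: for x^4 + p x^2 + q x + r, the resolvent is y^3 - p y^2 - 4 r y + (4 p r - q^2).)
h(y) = y^3 + y^2 + 20*y + 11

Identify coefficients: p = -1, q = -3, r = -5.
Plug into h(y) = y^3 - p y^2 - 4 r y + (4 p r - q^2):
  h(y) = y^3 - (-1) y^2 - 4*(-5) y + (4*(-1)*(-5) - (-3)^2)
       = y^3 + (1) y^2 + (20) y + (11).
Simplifying: h(y) = y^3 + y^2 + 20*y + 11.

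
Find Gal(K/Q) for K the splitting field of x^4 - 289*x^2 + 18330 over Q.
Gal(K/Q) = V_4 (Klein four-group, Z/2Z × Z/2Z)

f factors as (x^2 - 94)(x^2 - 195), so the splitting field is K = Q(sqrt(94), sqrt(195)). The elements 94, 195, 18330 are all non-squares in Q, so sqrt(94) and sqrt(195) generate independent quadratic extensions. Thus [K:Q] = 4 and Gal(K/Q) is generated by the two order-2 automorphisms sqrt(94) ↦ -sqrt(94) and sqrt(195) ↦ -sqrt(195), giving V_4.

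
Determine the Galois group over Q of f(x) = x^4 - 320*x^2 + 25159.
Gal(K/Q) = V_4 (Klein four-group, Z/2Z × Z/2Z)

f factors as (x^2 - 139)(x^2 - 181), so the splitting field is K = Q(sqrt(139), sqrt(181)). The elements 139, 181, 25159 are all non-squares in Q, so sqrt(139) and sqrt(181) generate independent quadratic extensions. Thus [K:Q] = 4 and Gal(K/Q) is generated by the two order-2 automorphisms sqrt(139) ↦ -sqrt(139) and sqrt(181) ↦ -sqrt(181), giving V_4.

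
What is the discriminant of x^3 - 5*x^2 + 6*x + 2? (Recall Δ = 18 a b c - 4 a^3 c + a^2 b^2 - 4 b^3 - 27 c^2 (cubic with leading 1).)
Δ = -152

For x^3 + a x^2 + b x + c the discriminant is Δ = 18 a b c - 4 a^3 c + a^2 b^2 - 4 b^3 - 27 c^2.
Plug a = -5, b = 6, c = 2:
  18*(-5)*(6)*(2) - 4*(-5)^3*(2) + (-5)^2*(6)^2 - 4*(6)^3 - 27*(2)^2
  = -1080 + (1000) + 900 + (-864) + (-108)
  = -152.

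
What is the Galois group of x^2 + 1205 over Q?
Gal(K/Q) = Z/2Z (cyclic of order 2)

x^2 + 1205 is irreducible over Q since -1205 is not a rational square. The splitting field Q(sqrt(-1205)) has degree 2 over Q, and its unique nontrivial automorphism is sqrt(-1205) ↦ -sqrt(-1205). Hence Gal(Q(sqrt(-1205))/Q) = Z/2Z.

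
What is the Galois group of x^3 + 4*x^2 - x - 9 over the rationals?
Gal(K/Q) = S_3 (symmetric group of order 6)

Compute the discriminant of x^3 + (4)*x^2 + (-1)*x + (-9): Δ = 785. Since Δ is not a rational square, the Galois group is not contained in A_3; it must be the full S_3 (irreducibility of the cubic rules out anything smaller).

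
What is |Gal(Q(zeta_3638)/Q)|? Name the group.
|Gal(Q(zeta_3638)/Q)| = phi(3638) = 1696; group ≅ (Z/3638Z)^* ≅ Z/16Z × Z/106Z

The n-th cyclotomic polynomial Φ_3638(x) is the minimal polynomial of zeta_3638 over Q and has degree phi(3638) = 1696. So Q(zeta_3638) is a degree-1696 Galois extension with Galois group (Z/3638Z)^*. By CRT, (Z/3638Z)^* ≅ (Z/2Z)^* × (Z/17Z)^* × (Z/107Z)^*. Each prime-power unit group is (Z/2Z)^* ≅ trivial group (order 1); (Z/17Z)^* ≅ Z/16Z; (Z/107Z)^* ≅ Z/106Z. Hence Gal(Q(zeta_3638)/Q) ≅ Z/16Z × Z/106Z.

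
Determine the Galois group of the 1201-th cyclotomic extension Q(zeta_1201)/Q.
|Gal(Q(zeta_1201)/Q)| = phi(1201) = 1200; group ≅ (Z/1201Z)^* ≅ Z/1200Z

The n-th cyclotomic polynomial Φ_1201(x) is the minimal polynomial of zeta_1201 over Q and has degree phi(1201) = 1200. So Q(zeta_1201) is a degree-1200 Galois extension with Galois group (Z/1201Z)^*. (Z/1201Z)^* is cyclic since 1201 is an odd prime power (or 4). Hence Gal(Q(zeta_1201)/Q) ≅ Z/1200Z.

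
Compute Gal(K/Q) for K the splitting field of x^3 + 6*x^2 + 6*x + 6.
Gal(K/Q) = S_3 (symmetric group of order 6)

Compute the discriminant of x^3 + (6)*x^2 + (6)*x + (6): Δ = -1836. Since Δ is not a rational square, the Galois group is not contained in A_3; it must be the full S_3 (irreducibility of the cubic rules out anything smaller).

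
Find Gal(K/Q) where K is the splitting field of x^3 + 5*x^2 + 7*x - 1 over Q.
Gal(K/Q) = S_3 (symmetric group of order 6)

Compute the discriminant of x^3 + (5)*x^2 + (7)*x + (-1): Δ = -304. Since Δ is not a rational square, the Galois group is not contained in A_3; it must be the full S_3 (irreducibility of the cubic rules out anything smaller).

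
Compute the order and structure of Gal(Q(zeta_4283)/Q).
|Gal(Q(zeta_4283)/Q)| = phi(4283) = 4282; group ≅ (Z/4283Z)^* ≅ Z/4282Z

The n-th cyclotomic polynomial Φ_4283(x) is the minimal polynomial of zeta_4283 over Q and has degree phi(4283) = 4282. So Q(zeta_4283) is a degree-4282 Galois extension with Galois group (Z/4283Z)^*. (Z/4283Z)^* is cyclic since 4283 is an odd prime power (or 4). Hence Gal(Q(zeta_4283)/Q) ≅ Z/4282Z.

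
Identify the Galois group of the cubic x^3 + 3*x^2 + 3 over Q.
Gal(K/Q) = S_3 (symmetric group of order 6)

Compute the discriminant of x^3 + (3)*x^2 + (0)*x + (3): Δ = -567. Since Δ is not a rational square, the Galois group is not contained in A_3; it must be the full S_3 (irreducibility of the cubic rules out anything smaller).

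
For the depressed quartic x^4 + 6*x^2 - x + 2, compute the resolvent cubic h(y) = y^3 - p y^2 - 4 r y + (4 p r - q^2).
h(y) = y^3 - 6*y^2 - 8*y + 47

Identify coefficients: p = 6, q = -1, r = 2.
Plug into h(y) = y^3 - p y^2 - 4 r y + (4 p r - q^2):
  h(y) = y^3 - (6) y^2 - 4*(2) y + (4*(6)*(2) - (-1)^2)
       = y^3 + (-6) y^2 + (-8) y + (47).
Simplifying: h(y) = y^3 - 6*y^2 - 8*y + 47.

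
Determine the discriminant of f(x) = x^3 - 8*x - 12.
Δ = -1840

For a depressed cubic x^3 + p x + q the discriminant is Δ = -4 p^3 - 27 q^2 = -4*(-8)^3 - 27*(-12)^2 = 2048 - 3888 = -1840.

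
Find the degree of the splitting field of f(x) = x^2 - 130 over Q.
[K:Q] = 2

The polynomial x^2 - 130 is irreducible over Q since 130 is not a perfect square. Its splitting field is Q(sqrt(130)), which has degree 2 over Q.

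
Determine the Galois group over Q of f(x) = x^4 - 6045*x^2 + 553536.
Gal(K/Q) = Z/2Z (cyclic of order 2)

f factors as (x^2 - 5952)(x^2 - 93), so the splitting field is K = Q(sqrt(5952), sqrt(93)). The squarefree part of 5952 is 93 and the squarefree part of 93 is also 93, so sqrt(5952) and sqrt(93) are both rational multiples of sqrt(93). Hence Q(sqrt(5952)) = Q(sqrt(93)) = Q(sqrt(93)), and the splitting field collapses to a single degree-2 extension with Galois group Z/2Z.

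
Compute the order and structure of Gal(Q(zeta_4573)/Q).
|Gal(Q(zeta_4573)/Q)| = phi(4573) = 4288; group ≅ (Z/4573Z)^* ≅ Z/16Z × Z/268Z

The n-th cyclotomic polynomial Φ_4573(x) is the minimal polynomial of zeta_4573 over Q and has degree phi(4573) = 4288. So Q(zeta_4573) is a degree-4288 Galois extension with Galois group (Z/4573Z)^*. By CRT, (Z/4573Z)^* ≅ (Z/17Z)^* × (Z/269Z)^*. Each prime-power unit group is (Z/17Z)^* ≅ Z/16Z; (Z/269Z)^* ≅ Z/268Z. Hence Gal(Q(zeta_4573)/Q) ≅ Z/16Z × Z/268Z.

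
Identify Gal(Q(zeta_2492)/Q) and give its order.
|Gal(Q(zeta_2492)/Q)| = phi(2492) = 1056; group ≅ (Z/2492Z)^* ≅ Z/2Z × Z/6Z × Z/88Z

The n-th cyclotomic polynomial Φ_2492(x) is the minimal polynomial of zeta_2492 over Q and has degree phi(2492) = 1056. So Q(zeta_2492) is a degree-1056 Galois extension with Galois group (Z/2492Z)^*. By CRT, (Z/2492Z)^* ≅ (Z/4Z)^* × (Z/7Z)^* × (Z/89Z)^*. Each prime-power unit group is (Z/4Z)^* ≅ Z/2Z; (Z/7Z)^* ≅ Z/6Z; (Z/89Z)^* ≅ Z/88Z. Hence Gal(Q(zeta_2492)/Q) ≅ Z/2Z × Z/6Z × Z/88Z.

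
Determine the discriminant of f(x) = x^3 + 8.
Δ = -1728

For x^3 + a x^2 + b x + c the discriminant is Δ = 18 a b c - 4 a^3 c + a^2 b^2 - 4 b^3 - 27 c^2.
Plug a = 0, b = 0, c = 8:
  18*(0)*(0)*(8) - 4*(0)^3*(8) + (0)^2*(0)^2 - 4*(0)^3 - 27*(8)^2
  = 0 + (0) + 0 + (0) + (-1728)
  = -1728.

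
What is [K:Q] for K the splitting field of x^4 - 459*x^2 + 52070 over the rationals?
[K:Q] = 4

f factors as (x^2 - 205)(x^2 - 254); the splitting field is K = Q(sqrt(205), sqrt(254)). Since 205, 254, and 52070 are all non-squares in Q, the three subfields Q(sqrt(205)), Q(sqrt(254)), Q(sqrt(52070)) are distinct degree-2 extensions, so [K:Q] = 4 (Klein four Galois group).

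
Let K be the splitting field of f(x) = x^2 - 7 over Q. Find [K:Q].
[K:Q] = 2

The discriminant of x^2 + (0)*x + (-7) is b^2 - 4c = 0 - (-28) = 28. Since 28 is not a perfect square in Q, the polynomial is irreducible over Q. Its two roots generate a degree-2 extension, so [K:Q] = 2.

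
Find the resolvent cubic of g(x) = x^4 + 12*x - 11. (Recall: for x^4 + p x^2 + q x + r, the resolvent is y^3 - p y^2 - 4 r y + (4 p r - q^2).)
h(y) = y^3 + 44*y - 144

Identify coefficients: p = 0, q = 12, r = -11.
Plug into h(y) = y^3 - p y^2 - 4 r y + (4 p r - q^2):
  h(y) = y^3 - (0) y^2 - 4*(-11) y + (4*(0)*(-11) - (12)^2)
       = y^3 + (0) y^2 + (44) y + (-144).
Simplifying: h(y) = y^3 + 44*y - 144.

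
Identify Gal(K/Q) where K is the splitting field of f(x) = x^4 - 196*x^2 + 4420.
Gal(K/Q) = V_4 (Klein four-group, Z/2Z × Z/2Z)

f factors as (x^2 - 170)(x^2 - 26), so the splitting field is K = Q(sqrt(170), sqrt(26)). The elements 170, 26, 4420 are all non-squares in Q, so sqrt(170) and sqrt(26) generate independent quadratic extensions. Thus [K:Q] = 4 and Gal(K/Q) is generated by the two order-2 automorphisms sqrt(170) ↦ -sqrt(170) and sqrt(26) ↦ -sqrt(26), giving V_4.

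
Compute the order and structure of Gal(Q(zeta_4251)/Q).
|Gal(Q(zeta_4251)/Q)| = phi(4251) = 2592; group ≅ (Z/4251Z)^* ≅ Z/2Z × Z/12Z × Z/108Z

The n-th cyclotomic polynomial Φ_4251(x) is the minimal polynomial of zeta_4251 over Q and has degree phi(4251) = 2592. So Q(zeta_4251) is a degree-2592 Galois extension with Galois group (Z/4251Z)^*. By CRT, (Z/4251Z)^* ≅ (Z/3Z)^* × (Z/13Z)^* × (Z/109Z)^*. Each prime-power unit group is (Z/3Z)^* ≅ Z/2Z; (Z/13Z)^* ≅ Z/12Z; (Z/109Z)^* ≅ Z/108Z. Hence Gal(Q(zeta_4251)/Q) ≅ Z/2Z × Z/12Z × Z/108Z.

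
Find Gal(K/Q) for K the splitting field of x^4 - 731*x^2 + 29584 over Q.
Gal(K/Q) = Z/2Z (cyclic of order 2)

f factors as (x^2 - 43)(x^2 - 688), so the splitting field is K = Q(sqrt(43), sqrt(688)). The squarefree part of 43 is 43 and the squarefree part of 688 is also 43, so sqrt(43) and sqrt(688) are both rational multiples of sqrt(43). Hence Q(sqrt(43)) = Q(sqrt(688)) = Q(sqrt(43)), and the splitting field collapses to a single degree-2 extension with Galois group Z/2Z.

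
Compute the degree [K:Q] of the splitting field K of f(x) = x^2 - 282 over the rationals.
[K:Q] = 2

The polynomial x^2 - 282 is irreducible over Q since 282 is not a perfect square. Its splitting field is Q(sqrt(282)), which has degree 2 over Q.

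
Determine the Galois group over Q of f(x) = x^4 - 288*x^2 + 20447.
Gal(K/Q) = V_4 (Klein four-group, Z/2Z × Z/2Z)

f factors as (x^2 - 161)(x^2 - 127), so the splitting field is K = Q(sqrt(161), sqrt(127)). The elements 161, 127, 20447 are all non-squares in Q, so sqrt(161) and sqrt(127) generate independent quadratic extensions. Thus [K:Q] = 4 and Gal(K/Q) is generated by the two order-2 automorphisms sqrt(161) ↦ -sqrt(161) and sqrt(127) ↦ -sqrt(127), giving V_4.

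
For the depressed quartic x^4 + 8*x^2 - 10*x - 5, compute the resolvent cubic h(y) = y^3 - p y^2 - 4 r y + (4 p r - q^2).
h(y) = y^3 - 8*y^2 + 20*y - 260

Identify coefficients: p = 8, q = -10, r = -5.
Plug into h(y) = y^3 - p y^2 - 4 r y + (4 p r - q^2):
  h(y) = y^3 - (8) y^2 - 4*(-5) y + (4*(8)*(-5) - (-10)^2)
       = y^3 + (-8) y^2 + (20) y + (-260).
Simplifying: h(y) = y^3 - 8*y^2 + 20*y - 260.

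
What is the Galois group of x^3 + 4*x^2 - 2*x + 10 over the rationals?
Gal(K/Q) = S_3 (symmetric group of order 6)

Compute the discriminant of x^3 + (4)*x^2 + (-2)*x + (10): Δ = -6604. Since Δ is not a rational square, the Galois group is not contained in A_3; it must be the full S_3 (irreducibility of the cubic rules out anything smaller).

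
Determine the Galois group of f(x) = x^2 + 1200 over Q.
Gal(K/Q) = Z/2Z (cyclic of order 2)

x^2 + 1200 is irreducible over Q since -1200 is not a rational square. The splitting field Q(sqrt(-1200)) has degree 2 over Q, and its unique nontrivial automorphism is sqrt(-1200) ↦ -sqrt(-1200). Hence Gal(Q(sqrt(-1200))/Q) = Z/2Z.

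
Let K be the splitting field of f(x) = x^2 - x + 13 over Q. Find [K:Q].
[K:Q] = 2

The discriminant of x^2 + (-1)*x + (13) is b^2 - 4c = 1 - (52) = -51. Since -51 is not a perfect square in Q, the polynomial is irreducible over Q. Its two roots generate a degree-2 extension, so [K:Q] = 2.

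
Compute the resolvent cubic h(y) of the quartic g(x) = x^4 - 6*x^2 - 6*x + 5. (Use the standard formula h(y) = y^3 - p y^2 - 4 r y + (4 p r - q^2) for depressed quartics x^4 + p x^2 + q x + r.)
h(y) = y^3 + 6*y^2 - 20*y - 156

Identify coefficients: p = -6, q = -6, r = 5.
Plug into h(y) = y^3 - p y^2 - 4 r y + (4 p r - q^2):
  h(y) = y^3 - (-6) y^2 - 4*(5) y + (4*(-6)*(5) - (-6)^2)
       = y^3 + (6) y^2 + (-20) y + (-156).
Simplifying: h(y) = y^3 + 6*y^2 - 20*y - 156.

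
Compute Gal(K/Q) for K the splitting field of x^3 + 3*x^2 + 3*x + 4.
Gal(K/Q) = S_3 (symmetric group of order 6)

Compute the discriminant of x^3 + (3)*x^2 + (3)*x + (4): Δ = -243. Since Δ is not a rational square, the Galois group is not contained in A_3; it must be the full S_3 (irreducibility of the cubic rules out anything smaller).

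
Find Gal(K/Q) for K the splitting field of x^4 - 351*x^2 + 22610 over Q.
Gal(K/Q) = V_4 (Klein four-group, Z/2Z × Z/2Z)

f factors as (x^2 - 85)(x^2 - 266), so the splitting field is K = Q(sqrt(85), sqrt(266)). The elements 85, 266, 22610 are all non-squares in Q, so sqrt(85) and sqrt(266) generate independent quadratic extensions. Thus [K:Q] = 4 and Gal(K/Q) is generated by the two order-2 automorphisms sqrt(85) ↦ -sqrt(85) and sqrt(266) ↦ -sqrt(266), giving V_4.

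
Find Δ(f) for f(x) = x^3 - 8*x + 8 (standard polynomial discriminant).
Δ = 320

For a depressed cubic x^3 + p x + q the discriminant is Δ = -4 p^3 - 27 q^2 = -4*(-8)^3 - 27*(8)^2 = 2048 - 1728 = 320.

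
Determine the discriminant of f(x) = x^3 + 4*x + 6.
Δ = -1228

For a depressed cubic x^3 + p x + q the discriminant is Δ = -4 p^3 - 27 q^2 = -4*(4)^3 - 27*(6)^2 = -256 - 972 = -1228.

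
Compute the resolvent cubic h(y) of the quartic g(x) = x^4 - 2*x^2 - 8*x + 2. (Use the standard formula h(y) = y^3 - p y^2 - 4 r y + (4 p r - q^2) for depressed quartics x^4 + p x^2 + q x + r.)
h(y) = y^3 + 2*y^2 - 8*y - 80

Identify coefficients: p = -2, q = -8, r = 2.
Plug into h(y) = y^3 - p y^2 - 4 r y + (4 p r - q^2):
  h(y) = y^3 - (-2) y^2 - 4*(2) y + (4*(-2)*(2) - (-8)^2)
       = y^3 + (2) y^2 + (-8) y + (-80).
Simplifying: h(y) = y^3 + 2*y^2 - 8*y - 80.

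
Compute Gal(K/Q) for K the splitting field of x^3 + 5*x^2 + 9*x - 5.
Gal(K/Q) = S_3 (symmetric group of order 6)

Compute the discriminant of x^3 + (5)*x^2 + (9)*x + (-5): Δ = -3116. Since Δ is not a rational square, the Galois group is not contained in A_3; it must be the full S_3 (irreducibility of the cubic rules out anything smaller).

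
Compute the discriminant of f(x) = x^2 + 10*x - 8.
Δ = 132

For a quadratic a x^2 + b x + c the discriminant is Δ = b^2 - 4ac = (10)^2 - 4*(1)*(-8) = 100 - (-32) = 132.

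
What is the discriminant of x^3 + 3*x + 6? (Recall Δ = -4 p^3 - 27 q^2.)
Δ = -1080

For a depressed cubic x^3 + p x + q the discriminant is Δ = -4 p^3 - 27 q^2 = -4*(3)^3 - 27*(6)^2 = -108 - 972 = -1080.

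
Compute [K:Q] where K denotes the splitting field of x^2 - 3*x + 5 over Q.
[K:Q] = 2

The discriminant of x^2 + (-3)*x + (5) is b^2 - 4c = 9 - (20) = -11. Since -11 is not a perfect square in Q, the polynomial is irreducible over Q. Its two roots generate a degree-2 extension, so [K:Q] = 2.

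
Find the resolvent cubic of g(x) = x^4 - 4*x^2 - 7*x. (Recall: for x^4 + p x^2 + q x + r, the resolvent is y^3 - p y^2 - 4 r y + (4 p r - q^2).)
h(y) = y^3 + 4*y^2 - 49

Identify coefficients: p = -4, q = -7, r = 0.
Plug into h(y) = y^3 - p y^2 - 4 r y + (4 p r - q^2):
  h(y) = y^3 - (-4) y^2 - 4*(0) y + (4*(-4)*(0) - (-7)^2)
       = y^3 + (4) y^2 + (0) y + (-49).
Simplifying: h(y) = y^3 + 4*y^2 - 49.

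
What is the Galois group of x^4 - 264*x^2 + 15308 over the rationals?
Gal(K/Q) = V_4 (Klein four-group, Z/2Z × Z/2Z)

f factors as (x^2 - 86)(x^2 - 178), so the splitting field is K = Q(sqrt(86), sqrt(178)). The elements 86, 178, 15308 are all non-squares in Q, so sqrt(86) and sqrt(178) generate independent quadratic extensions. Thus [K:Q] = 4 and Gal(K/Q) is generated by the two order-2 automorphisms sqrt(86) ↦ -sqrt(86) and sqrt(178) ↦ -sqrt(178), giving V_4.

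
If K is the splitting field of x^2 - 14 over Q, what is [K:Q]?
[K:Q] = 2

The polynomial x^2 - 14 is irreducible over Q since 14 is not a perfect square. Its splitting field is Q(sqrt(14)), which has degree 2 over Q.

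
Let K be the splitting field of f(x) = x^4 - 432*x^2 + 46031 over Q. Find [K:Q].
[K:Q] = 4

f factors as (x^2 - 241)(x^2 - 191); the splitting field is K = Q(sqrt(241), sqrt(191)). Since 241, 191, and 46031 are all non-squares in Q, the three subfields Q(sqrt(241)), Q(sqrt(191)), Q(sqrt(46031)) are distinct degree-2 extensions, so [K:Q] = 4 (Klein four Galois group).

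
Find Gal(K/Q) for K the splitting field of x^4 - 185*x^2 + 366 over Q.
Gal(K/Q) = V_4 (Klein four-group, Z/2Z × Z/2Z)

f factors as (x^2 - 2)(x^2 - 183), so the splitting field is K = Q(sqrt(2), sqrt(183)). The elements 2, 183, 366 are all non-squares in Q, so sqrt(2) and sqrt(183) generate independent quadratic extensions. Thus [K:Q] = 4 and Gal(K/Q) is generated by the two order-2 automorphisms sqrt(2) ↦ -sqrt(2) and sqrt(183) ↦ -sqrt(183), giving V_4.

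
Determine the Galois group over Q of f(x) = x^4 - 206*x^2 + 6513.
Gal(K/Q) = V_4 (Klein four-group, Z/2Z × Z/2Z)

f factors as (x^2 - 167)(x^2 - 39), so the splitting field is K = Q(sqrt(167), sqrt(39)). The elements 167, 39, 6513 are all non-squares in Q, so sqrt(167) and sqrt(39) generate independent quadratic extensions. Thus [K:Q] = 4 and Gal(K/Q) is generated by the two order-2 automorphisms sqrt(167) ↦ -sqrt(167) and sqrt(39) ↦ -sqrt(39), giving V_4.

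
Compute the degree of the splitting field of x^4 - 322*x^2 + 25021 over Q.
[K:Q] = 4

f factors as (x^2 - 191)(x^2 - 131); the splitting field is K = Q(sqrt(191), sqrt(131)). Since 191, 131, and 25021 are all non-squares in Q, the three subfields Q(sqrt(191)), Q(sqrt(131)), Q(sqrt(25021)) are distinct degree-2 extensions, so [K:Q] = 4 (Klein four Galois group).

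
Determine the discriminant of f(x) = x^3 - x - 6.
Δ = -968

For x^3 + a x^2 + b x + c the discriminant is Δ = 18 a b c - 4 a^3 c + a^2 b^2 - 4 b^3 - 27 c^2.
Plug a = 0, b = -1, c = -6:
  18*(0)*(-1)*(-6) - 4*(0)^3*(-6) + (0)^2*(-1)^2 - 4*(-1)^3 - 27*(-6)^2
  = 0 + (0) + 0 + (4) + (-972)
  = -968.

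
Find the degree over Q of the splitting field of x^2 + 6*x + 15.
[K:Q] = 2

The discriminant of x^2 + (6)*x + (15) is b^2 - 4c = 36 - (60) = -24. Since -24 is not a perfect square in Q, the polynomial is irreducible over Q. Its two roots generate a degree-2 extension, so [K:Q] = 2.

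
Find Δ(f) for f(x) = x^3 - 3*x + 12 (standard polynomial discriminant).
Δ = -3780

For a depressed cubic x^3 + p x + q the discriminant is Δ = -4 p^3 - 27 q^2 = -4*(-3)^3 - 27*(12)^2 = 108 - 3888 = -3780.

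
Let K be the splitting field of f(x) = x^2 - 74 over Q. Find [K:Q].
[K:Q] = 2

The polynomial x^2 - 74 is irreducible over Q since 74 is not a perfect square. Its splitting field is Q(sqrt(74)), which has degree 2 over Q.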